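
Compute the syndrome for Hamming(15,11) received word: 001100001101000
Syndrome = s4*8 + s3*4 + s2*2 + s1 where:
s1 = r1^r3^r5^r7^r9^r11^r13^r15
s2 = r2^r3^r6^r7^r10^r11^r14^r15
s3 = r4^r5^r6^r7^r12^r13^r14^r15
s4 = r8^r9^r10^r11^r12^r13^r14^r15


s1=0, s2=0, s3=0, s4=1

Syndrome = 8 (error at position 8)


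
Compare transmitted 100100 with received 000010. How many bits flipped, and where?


XOR: 100110

3 error(s) at position(s): 0, 3, 4


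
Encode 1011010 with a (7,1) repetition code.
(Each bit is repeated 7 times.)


Each bit -> 7 copies

1111111000000011111111111111000000011111110000000


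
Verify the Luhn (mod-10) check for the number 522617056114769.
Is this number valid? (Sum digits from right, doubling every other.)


Luhn sum = 57
57 mod 10 = 7

Invalid (Luhn sum mod 10 = 7)


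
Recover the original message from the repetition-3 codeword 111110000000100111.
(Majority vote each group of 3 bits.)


Groups: 111, 110, 000, 000, 100, 111
Majority votes: 110001

110001


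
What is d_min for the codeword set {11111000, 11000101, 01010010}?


Comparing all pairs, minimum distance: 4
Can detect 3 errors, correct 1 errors

4


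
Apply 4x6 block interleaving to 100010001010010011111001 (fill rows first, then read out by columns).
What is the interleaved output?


Matrix:
  100010
  001010
  010011
  111001
Read columns: 100100110101000011100011

100100110101000011100011


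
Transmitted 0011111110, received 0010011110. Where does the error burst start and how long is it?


XOR: 0001100000

Burst at position 3, length 2


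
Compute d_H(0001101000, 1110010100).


XOR: 1111111100
Count of 1s: 8

8


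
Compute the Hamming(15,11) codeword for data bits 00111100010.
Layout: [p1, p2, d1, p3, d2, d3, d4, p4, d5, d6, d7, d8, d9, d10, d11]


Parity bits: p1=0, p2=0, p3=1, p4=1

000101111100010


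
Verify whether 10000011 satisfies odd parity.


Number of 1s: 3

Yes, parity is correct (3 ones)


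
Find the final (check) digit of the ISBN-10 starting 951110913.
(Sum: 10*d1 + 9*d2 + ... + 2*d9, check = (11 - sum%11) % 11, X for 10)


Weighted sum: 201
201 mod 11 = 3

Check digit: 8


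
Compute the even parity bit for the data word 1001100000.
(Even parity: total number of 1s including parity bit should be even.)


Number of 1s in data: 3
Parity bit: 1

1


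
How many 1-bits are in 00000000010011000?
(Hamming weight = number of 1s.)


Counting 1s in 00000000010011000

3


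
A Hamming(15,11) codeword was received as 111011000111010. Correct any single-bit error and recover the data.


Syndrome = 0: no error detected

Data: 11100111010 (no errors)


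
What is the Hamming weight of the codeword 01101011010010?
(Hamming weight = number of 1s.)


Counting 1s in 01101011010010

7


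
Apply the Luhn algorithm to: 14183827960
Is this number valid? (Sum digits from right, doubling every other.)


Luhn sum = 46
46 mod 10 = 6

Invalid (Luhn sum mod 10 = 6)


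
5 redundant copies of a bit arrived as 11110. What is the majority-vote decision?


Ones: 4 out of 5
Threshold: 3

1 (4/5 voted 1)


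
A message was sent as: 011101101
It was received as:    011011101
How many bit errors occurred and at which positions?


XOR: 000110000

2 error(s) at position(s): 3, 4


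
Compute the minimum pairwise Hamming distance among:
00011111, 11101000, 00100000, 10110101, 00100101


Comparing all pairs, minimum distance: 2
Can detect 1 errors, correct 0 errors

2


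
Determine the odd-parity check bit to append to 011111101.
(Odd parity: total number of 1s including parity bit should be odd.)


Number of 1s in data: 7
Parity bit: 0

0


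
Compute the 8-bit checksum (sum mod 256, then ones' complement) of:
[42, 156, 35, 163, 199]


Sum = 595 mod 256 = 83
Complement = 172

172


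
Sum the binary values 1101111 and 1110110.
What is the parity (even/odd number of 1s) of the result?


1101111 = 111
1110110 = 118
Sum = 229 = 11100101
1s count = 5

odd parity (5 ones in 11100101)


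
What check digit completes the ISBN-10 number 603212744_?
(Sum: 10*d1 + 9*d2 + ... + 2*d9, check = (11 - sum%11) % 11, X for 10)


Weighted sum: 162
162 mod 11 = 8

Check digit: 3


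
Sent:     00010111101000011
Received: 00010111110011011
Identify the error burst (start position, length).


XOR: 00000000011011000

Burst at position 9, length 5


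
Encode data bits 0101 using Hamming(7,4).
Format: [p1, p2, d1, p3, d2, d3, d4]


Parity bits: p1=0, p2=1, p3=0

0100101


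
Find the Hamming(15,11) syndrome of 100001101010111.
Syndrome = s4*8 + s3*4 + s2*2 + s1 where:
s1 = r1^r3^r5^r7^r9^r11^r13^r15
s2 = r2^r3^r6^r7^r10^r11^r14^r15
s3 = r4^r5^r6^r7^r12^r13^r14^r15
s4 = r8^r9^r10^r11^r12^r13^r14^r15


s1=0, s2=1, s3=1, s4=1

Syndrome = 14 (error at position 14)


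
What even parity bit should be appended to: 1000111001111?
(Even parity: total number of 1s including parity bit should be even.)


Number of 1s in data: 8
Parity bit: 0

0


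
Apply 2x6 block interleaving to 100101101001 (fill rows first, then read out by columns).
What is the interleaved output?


Matrix:
  100101
  101001
Read columns: 110001100011

110001100011


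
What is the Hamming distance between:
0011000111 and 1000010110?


XOR: 1011010001
Count of 1s: 5

5


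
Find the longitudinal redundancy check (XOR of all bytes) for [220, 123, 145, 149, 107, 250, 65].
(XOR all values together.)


XOR chain: 220 ^ 123 ^ 145 ^ 149 ^ 107 ^ 250 ^ 65 = 115

115


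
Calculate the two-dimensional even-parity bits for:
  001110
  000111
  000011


Row parities: 110
Column parities: 001010

Row P: 110, Col P: 001010, Corner: 0


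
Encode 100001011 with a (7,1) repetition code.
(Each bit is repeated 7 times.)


Each bit -> 7 copies

111111100000000000000000000000000001111111000000011111111111111


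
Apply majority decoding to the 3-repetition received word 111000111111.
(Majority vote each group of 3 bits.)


Groups: 111, 000, 111, 111
Majority votes: 1011

1011


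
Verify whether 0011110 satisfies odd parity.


Number of 1s: 4

No, parity error (4 ones)


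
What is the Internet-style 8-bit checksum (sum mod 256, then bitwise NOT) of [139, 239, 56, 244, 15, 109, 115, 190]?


Sum = 1107 mod 256 = 83
Complement = 172

172


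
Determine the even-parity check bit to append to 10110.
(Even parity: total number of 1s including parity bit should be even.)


Number of 1s in data: 3
Parity bit: 1

1


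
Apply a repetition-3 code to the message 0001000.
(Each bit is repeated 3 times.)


Each bit -> 3 copies

000000000111000000000


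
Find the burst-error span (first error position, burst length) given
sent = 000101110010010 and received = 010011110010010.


XOR: 010110000000000

Burst at position 1, length 4


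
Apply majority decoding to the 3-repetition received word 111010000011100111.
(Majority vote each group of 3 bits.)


Groups: 111, 010, 000, 011, 100, 111
Majority votes: 100101

100101


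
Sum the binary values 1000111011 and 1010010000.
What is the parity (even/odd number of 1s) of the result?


1000111011 = 571
1010010000 = 656
Sum = 1227 = 10011001011
1s count = 6

even parity (6 ones in 10011001011)


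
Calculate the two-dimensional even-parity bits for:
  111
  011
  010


Row parities: 101
Column parities: 110

Row P: 101, Col P: 110, Corner: 0


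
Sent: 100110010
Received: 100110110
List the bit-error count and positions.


XOR: 000000100

1 error(s) at position(s): 6


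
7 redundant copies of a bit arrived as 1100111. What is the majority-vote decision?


Ones: 5 out of 7
Threshold: 4

1 (5/7 voted 1)


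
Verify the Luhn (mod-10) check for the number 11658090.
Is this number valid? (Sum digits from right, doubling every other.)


Luhn sum = 27
27 mod 10 = 7

Invalid (Luhn sum mod 10 = 7)


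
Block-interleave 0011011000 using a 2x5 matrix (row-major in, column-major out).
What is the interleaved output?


Matrix:
  00110
  11000
Read columns: 0101101000

0101101000


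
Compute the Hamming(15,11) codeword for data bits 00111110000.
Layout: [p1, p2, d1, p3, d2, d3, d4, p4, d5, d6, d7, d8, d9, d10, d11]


Parity bits: p1=1, p2=0, p3=0, p4=1

100001111110000


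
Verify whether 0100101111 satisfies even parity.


Number of 1s: 6

Yes, parity is correct (6 ones)


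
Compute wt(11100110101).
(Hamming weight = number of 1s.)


Counting 1s in 11100110101

7


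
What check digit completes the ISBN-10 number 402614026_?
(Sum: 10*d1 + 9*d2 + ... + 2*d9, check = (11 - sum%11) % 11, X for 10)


Weighted sum: 142
142 mod 11 = 10

Check digit: 1


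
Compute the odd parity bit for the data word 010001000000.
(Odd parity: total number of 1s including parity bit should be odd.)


Number of 1s in data: 2
Parity bit: 1

1


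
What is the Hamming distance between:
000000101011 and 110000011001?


XOR: 110000110010
Count of 1s: 5

5


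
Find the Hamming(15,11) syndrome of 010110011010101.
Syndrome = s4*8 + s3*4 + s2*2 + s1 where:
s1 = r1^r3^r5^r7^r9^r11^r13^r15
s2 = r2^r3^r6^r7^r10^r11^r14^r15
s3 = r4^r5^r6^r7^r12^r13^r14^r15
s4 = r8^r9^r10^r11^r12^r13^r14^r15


s1=1, s2=1, s3=0, s4=1

Syndrome = 11 (error at position 11)


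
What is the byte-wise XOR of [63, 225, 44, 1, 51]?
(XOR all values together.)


XOR chain: 63 ^ 225 ^ 44 ^ 1 ^ 51 = 192

192


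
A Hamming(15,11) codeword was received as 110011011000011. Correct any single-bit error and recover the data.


Syndrome = 0: no error detected

Data: 01101000011 (no errors)


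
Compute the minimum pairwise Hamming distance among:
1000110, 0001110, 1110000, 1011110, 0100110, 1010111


Comparing all pairs, minimum distance: 2
Can detect 1 errors, correct 0 errors

2


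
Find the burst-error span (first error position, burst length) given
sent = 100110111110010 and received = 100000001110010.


XOR: 000110110000000

Burst at position 3, length 5


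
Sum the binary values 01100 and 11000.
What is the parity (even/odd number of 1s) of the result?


01100 = 12
11000 = 24
Sum = 36 = 100100
1s count = 2

even parity (2 ones in 100100)


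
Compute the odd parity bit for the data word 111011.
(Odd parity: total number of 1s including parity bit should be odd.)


Number of 1s in data: 5
Parity bit: 0

0


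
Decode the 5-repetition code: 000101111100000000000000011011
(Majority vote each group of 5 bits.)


Groups: 00010, 11111, 00000, 00000, 00000, 11011
Majority votes: 010001

010001


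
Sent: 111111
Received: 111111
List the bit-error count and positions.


XOR: 000000

0 errors (received matches sent)


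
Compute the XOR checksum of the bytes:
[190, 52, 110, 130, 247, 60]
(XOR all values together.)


XOR chain: 190 ^ 52 ^ 110 ^ 130 ^ 247 ^ 60 = 173

173


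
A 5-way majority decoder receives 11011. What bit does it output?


Ones: 4 out of 5
Threshold: 3

1 (4/5 voted 1)


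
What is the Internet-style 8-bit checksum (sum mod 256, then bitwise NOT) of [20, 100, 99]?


Sum = 219 mod 256 = 219
Complement = 36

36


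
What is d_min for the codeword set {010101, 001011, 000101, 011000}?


Comparing all pairs, minimum distance: 1
Can detect 0 errors, correct 0 errors

1


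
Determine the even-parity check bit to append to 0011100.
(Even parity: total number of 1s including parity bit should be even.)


Number of 1s in data: 3
Parity bit: 1

1


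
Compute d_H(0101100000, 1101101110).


XOR: 1000001110
Count of 1s: 4

4


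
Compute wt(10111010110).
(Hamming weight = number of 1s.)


Counting 1s in 10111010110

7


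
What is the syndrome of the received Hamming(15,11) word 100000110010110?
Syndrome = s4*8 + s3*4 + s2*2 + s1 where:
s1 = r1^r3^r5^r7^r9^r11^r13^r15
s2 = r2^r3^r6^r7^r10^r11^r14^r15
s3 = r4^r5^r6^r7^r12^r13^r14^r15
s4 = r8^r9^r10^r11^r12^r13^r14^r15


s1=0, s2=1, s3=1, s4=0

Syndrome = 6 (error at position 6)


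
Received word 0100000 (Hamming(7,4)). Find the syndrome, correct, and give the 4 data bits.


Syndrome = 2: error at position 2

Data: 0000 (corrected bit 2)


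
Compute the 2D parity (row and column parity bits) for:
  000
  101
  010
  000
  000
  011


Row parities: 001000
Column parities: 100

Row P: 001000, Col P: 100, Corner: 1


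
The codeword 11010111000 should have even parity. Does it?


Number of 1s: 6

Yes, parity is correct (6 ones)


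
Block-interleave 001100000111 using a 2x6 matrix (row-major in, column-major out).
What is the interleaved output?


Matrix:
  001100
  000111
Read columns: 000010110101

000010110101


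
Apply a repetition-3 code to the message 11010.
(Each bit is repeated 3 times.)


Each bit -> 3 copies

111111000111000


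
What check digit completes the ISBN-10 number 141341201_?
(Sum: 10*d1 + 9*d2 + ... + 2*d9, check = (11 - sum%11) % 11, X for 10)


Weighted sum: 114
114 mod 11 = 4

Check digit: 7


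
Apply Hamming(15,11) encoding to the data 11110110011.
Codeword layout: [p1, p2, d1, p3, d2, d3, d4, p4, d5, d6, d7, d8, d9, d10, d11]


Parity bits: p1=1, p2=1, p3=1, p4=0

111111100110011


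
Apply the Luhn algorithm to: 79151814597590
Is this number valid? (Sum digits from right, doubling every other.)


Luhn sum = 66
66 mod 10 = 6

Invalid (Luhn sum mod 10 = 6)


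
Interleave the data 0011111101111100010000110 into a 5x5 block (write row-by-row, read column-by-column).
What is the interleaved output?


Matrix:
  00111
  11101
  11110
  00100
  00110
Read columns: 0110001100111111010111000

0110001100111111010111000


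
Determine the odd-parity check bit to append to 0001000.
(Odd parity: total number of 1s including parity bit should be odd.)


Number of 1s in data: 1
Parity bit: 0

0


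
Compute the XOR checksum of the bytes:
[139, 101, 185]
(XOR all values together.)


XOR chain: 139 ^ 101 ^ 185 = 87

87


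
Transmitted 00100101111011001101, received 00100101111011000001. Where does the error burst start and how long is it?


XOR: 00000000000000001100

Burst at position 16, length 2


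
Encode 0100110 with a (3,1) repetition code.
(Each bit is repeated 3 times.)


Each bit -> 3 copies

000111000000111111000


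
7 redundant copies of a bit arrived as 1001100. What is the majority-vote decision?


Ones: 3 out of 7
Threshold: 4

0 (3/7 voted 1)


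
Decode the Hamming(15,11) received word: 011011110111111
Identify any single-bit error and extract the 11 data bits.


Syndrome = 12: error at position 12

Data: 11110110111 (corrected bit 12)


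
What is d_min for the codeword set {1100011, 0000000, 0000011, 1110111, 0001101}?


Comparing all pairs, minimum distance: 2
Can detect 1 errors, correct 0 errors

2


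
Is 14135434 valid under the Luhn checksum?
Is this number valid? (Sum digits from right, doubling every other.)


Luhn sum = 26
26 mod 10 = 6

Invalid (Luhn sum mod 10 = 6)


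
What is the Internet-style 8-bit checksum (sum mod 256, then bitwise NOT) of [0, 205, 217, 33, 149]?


Sum = 604 mod 256 = 92
Complement = 163

163


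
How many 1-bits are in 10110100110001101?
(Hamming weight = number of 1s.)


Counting 1s in 10110100110001101

9


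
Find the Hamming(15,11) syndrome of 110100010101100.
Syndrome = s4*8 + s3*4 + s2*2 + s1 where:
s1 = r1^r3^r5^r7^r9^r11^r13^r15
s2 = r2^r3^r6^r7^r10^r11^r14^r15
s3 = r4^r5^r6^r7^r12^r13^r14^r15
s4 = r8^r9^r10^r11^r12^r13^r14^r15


s1=0, s2=0, s3=1, s4=0

Syndrome = 4 (error at position 4)


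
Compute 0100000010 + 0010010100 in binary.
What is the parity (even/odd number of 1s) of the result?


0100000010 = 258
0010010100 = 148
Sum = 406 = 110010110
1s count = 5

odd parity (5 ones in 110010110)


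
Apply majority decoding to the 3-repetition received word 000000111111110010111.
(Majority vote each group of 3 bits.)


Groups: 000, 000, 111, 111, 110, 010, 111
Majority votes: 0011101

0011101


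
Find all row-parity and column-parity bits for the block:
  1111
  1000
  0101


Row parities: 010
Column parities: 0010

Row P: 010, Col P: 0010, Corner: 1


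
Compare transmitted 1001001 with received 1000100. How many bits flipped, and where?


XOR: 0001101

3 error(s) at position(s): 3, 4, 6


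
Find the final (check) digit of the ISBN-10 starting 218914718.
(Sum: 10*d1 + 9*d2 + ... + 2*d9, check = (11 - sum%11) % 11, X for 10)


Weighted sum: 229
229 mod 11 = 9

Check digit: 2


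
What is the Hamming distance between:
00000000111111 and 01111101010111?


XOR: 01111101101000
Count of 1s: 8

8


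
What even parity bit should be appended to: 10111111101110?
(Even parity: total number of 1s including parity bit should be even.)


Number of 1s in data: 11
Parity bit: 1

1


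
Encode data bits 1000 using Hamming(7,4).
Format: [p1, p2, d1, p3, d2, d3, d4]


Parity bits: p1=1, p2=1, p3=0

1110000


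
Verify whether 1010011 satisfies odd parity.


Number of 1s: 4

No, parity error (4 ones)


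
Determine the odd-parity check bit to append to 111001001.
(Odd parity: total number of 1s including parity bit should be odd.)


Number of 1s in data: 5
Parity bit: 0

0


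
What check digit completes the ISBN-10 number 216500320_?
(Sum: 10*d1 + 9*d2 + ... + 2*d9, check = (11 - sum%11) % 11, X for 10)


Weighted sum: 130
130 mod 11 = 9

Check digit: 2


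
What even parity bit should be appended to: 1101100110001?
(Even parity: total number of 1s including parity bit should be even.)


Number of 1s in data: 7
Parity bit: 1

1


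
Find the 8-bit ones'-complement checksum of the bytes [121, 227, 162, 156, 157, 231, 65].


Sum = 1119 mod 256 = 95
Complement = 160

160


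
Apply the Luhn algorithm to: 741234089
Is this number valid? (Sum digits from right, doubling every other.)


Luhn sum = 47
47 mod 10 = 7

Invalid (Luhn sum mod 10 = 7)


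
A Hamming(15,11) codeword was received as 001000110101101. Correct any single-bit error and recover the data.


Syndrome = 8: error at position 8

Data: 10010101101 (corrected bit 8)


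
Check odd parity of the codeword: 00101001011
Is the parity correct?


Number of 1s: 5

Yes, parity is correct (5 ones)


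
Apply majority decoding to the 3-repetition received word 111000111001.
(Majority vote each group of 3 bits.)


Groups: 111, 000, 111, 001
Majority votes: 1010

1010


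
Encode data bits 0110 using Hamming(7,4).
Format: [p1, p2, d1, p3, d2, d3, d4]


Parity bits: p1=1, p2=1, p3=0

1100110


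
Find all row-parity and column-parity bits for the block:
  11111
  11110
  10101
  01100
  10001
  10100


Row parities: 101000
Column parities: 11101

Row P: 101000, Col P: 11101, Corner: 0


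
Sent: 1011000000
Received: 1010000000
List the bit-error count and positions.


XOR: 0001000000

1 error(s) at position(s): 3


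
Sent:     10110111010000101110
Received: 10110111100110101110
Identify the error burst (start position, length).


XOR: 00000000110110000000

Burst at position 8, length 5


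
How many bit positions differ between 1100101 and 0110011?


XOR: 1010110
Count of 1s: 4

4


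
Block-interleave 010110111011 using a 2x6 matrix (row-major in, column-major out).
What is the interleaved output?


Matrix:
  010110
  111011
Read columns: 011101101101

011101101101


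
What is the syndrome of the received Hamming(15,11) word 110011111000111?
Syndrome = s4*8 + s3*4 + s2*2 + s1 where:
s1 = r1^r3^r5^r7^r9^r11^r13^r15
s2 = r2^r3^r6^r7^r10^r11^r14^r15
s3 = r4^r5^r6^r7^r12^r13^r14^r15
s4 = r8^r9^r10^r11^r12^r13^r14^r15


s1=0, s2=1, s3=0, s4=1

Syndrome = 10 (error at position 10)


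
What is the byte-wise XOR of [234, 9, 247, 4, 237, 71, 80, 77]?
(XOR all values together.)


XOR chain: 234 ^ 9 ^ 247 ^ 4 ^ 237 ^ 71 ^ 80 ^ 77 = 167

167


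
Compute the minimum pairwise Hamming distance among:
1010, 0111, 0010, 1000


Comparing all pairs, minimum distance: 1
Can detect 0 errors, correct 0 errors

1


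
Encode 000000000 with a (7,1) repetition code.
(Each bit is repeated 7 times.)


Each bit -> 7 copies

000000000000000000000000000000000000000000000000000000000000000


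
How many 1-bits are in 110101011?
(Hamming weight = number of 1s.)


Counting 1s in 110101011

6


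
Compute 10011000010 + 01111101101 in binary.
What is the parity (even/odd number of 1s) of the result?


10011000010 = 1218
01111101101 = 1005
Sum = 2223 = 100010101111
1s count = 7

odd parity (7 ones in 100010101111)


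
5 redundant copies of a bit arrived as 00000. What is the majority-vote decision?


Ones: 0 out of 5
Threshold: 3

0 (0/5 voted 1)


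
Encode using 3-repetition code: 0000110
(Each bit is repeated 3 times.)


Each bit -> 3 copies

000000000000111111000


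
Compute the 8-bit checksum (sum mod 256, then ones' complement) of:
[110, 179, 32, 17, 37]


Sum = 375 mod 256 = 119
Complement = 136

136


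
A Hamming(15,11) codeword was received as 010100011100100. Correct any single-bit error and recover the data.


Syndrome = 0: no error detected

Data: 00001100100 (no errors)


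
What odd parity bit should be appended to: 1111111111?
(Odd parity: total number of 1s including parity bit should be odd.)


Number of 1s in data: 10
Parity bit: 1

1


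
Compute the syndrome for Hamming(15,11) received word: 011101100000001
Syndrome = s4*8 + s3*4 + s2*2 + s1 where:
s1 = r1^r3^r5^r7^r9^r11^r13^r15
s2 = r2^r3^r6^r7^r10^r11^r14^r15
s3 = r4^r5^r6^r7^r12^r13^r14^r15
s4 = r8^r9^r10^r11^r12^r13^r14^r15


s1=1, s2=1, s3=0, s4=1

Syndrome = 11 (error at position 11)


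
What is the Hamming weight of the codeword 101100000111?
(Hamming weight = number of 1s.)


Counting 1s in 101100000111

6


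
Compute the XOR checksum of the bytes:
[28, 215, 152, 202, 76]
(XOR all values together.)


XOR chain: 28 ^ 215 ^ 152 ^ 202 ^ 76 = 213

213


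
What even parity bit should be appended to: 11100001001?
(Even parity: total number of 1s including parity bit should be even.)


Number of 1s in data: 5
Parity bit: 1

1


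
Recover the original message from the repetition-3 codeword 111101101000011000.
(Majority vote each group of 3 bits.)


Groups: 111, 101, 101, 000, 011, 000
Majority votes: 111010

111010


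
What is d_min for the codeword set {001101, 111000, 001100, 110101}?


Comparing all pairs, minimum distance: 1
Can detect 0 errors, correct 0 errors

1


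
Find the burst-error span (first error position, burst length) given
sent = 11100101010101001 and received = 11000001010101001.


XOR: 00100100000000000

Burst at position 2, length 4


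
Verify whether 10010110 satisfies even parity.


Number of 1s: 4

Yes, parity is correct (4 ones)


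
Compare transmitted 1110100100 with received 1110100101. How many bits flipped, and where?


XOR: 0000000001

1 error(s) at position(s): 9


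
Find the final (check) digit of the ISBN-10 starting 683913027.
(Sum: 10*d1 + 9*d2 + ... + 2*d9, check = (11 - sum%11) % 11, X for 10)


Weighted sum: 260
260 mod 11 = 7

Check digit: 4


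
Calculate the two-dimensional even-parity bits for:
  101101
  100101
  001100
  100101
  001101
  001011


Row parities: 010111
Column parities: 100111

Row P: 010111, Col P: 100111, Corner: 0


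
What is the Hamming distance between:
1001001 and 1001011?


XOR: 0000010
Count of 1s: 1

1


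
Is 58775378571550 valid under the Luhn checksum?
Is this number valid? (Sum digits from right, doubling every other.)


Luhn sum = 54
54 mod 10 = 4

Invalid (Luhn sum mod 10 = 4)


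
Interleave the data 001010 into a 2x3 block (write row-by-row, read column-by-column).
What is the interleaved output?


Matrix:
  001
  010
Read columns: 000110

000110


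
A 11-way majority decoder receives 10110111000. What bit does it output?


Ones: 6 out of 11
Threshold: 6

1 (6/11 voted 1)


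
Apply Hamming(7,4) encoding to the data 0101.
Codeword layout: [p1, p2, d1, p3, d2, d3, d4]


Parity bits: p1=0, p2=1, p3=0

0100101


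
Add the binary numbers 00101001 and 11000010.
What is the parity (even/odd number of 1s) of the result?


00101001 = 41
11000010 = 194
Sum = 235 = 11101011
1s count = 6

even parity (6 ones in 11101011)


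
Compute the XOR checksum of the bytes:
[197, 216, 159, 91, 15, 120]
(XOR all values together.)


XOR chain: 197 ^ 216 ^ 159 ^ 91 ^ 15 ^ 120 = 174

174


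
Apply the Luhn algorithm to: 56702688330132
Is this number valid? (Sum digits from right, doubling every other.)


Luhn sum = 55
55 mod 10 = 5

Invalid (Luhn sum mod 10 = 5)


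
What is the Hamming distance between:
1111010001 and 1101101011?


XOR: 0010111010
Count of 1s: 5

5


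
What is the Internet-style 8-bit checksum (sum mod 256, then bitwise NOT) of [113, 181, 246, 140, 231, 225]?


Sum = 1136 mod 256 = 112
Complement = 143

143


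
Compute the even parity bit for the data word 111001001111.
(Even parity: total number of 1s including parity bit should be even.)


Number of 1s in data: 8
Parity bit: 0

0


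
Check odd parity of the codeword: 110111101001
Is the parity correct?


Number of 1s: 8

No, parity error (8 ones)


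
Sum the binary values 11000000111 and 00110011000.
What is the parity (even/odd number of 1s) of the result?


11000000111 = 1543
00110011000 = 408
Sum = 1951 = 11110011111
1s count = 9

odd parity (9 ones in 11110011111)


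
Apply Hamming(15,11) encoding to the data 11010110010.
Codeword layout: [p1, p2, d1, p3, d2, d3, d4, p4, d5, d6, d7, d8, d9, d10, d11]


Parity bits: p1=0, p2=1, p3=1, p4=1

011110110110010


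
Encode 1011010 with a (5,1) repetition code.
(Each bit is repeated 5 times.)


Each bit -> 5 copies

11111000001111111111000001111100000


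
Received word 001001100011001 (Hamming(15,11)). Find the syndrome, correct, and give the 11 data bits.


Syndrome = 10: error at position 10

Data: 10110111001 (corrected bit 10)


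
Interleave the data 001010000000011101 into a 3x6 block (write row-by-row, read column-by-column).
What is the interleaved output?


Matrix:
  001010
  000000
  011101
Read columns: 000001101001100001

000001101001100001


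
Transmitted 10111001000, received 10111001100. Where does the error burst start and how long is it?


XOR: 00000000100

Burst at position 8, length 1


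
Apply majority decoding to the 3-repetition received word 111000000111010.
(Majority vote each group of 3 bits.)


Groups: 111, 000, 000, 111, 010
Majority votes: 10010

10010


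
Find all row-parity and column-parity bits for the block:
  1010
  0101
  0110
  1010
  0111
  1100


Row parities: 000010
Column parities: 1000

Row P: 000010, Col P: 1000, Corner: 1


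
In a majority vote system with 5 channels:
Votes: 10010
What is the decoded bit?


Ones: 2 out of 5
Threshold: 3

0 (2/5 voted 1)


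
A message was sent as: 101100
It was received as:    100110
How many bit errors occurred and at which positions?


XOR: 001010

2 error(s) at position(s): 2, 4


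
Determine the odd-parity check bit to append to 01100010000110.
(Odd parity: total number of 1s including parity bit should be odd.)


Number of 1s in data: 5
Parity bit: 0

0


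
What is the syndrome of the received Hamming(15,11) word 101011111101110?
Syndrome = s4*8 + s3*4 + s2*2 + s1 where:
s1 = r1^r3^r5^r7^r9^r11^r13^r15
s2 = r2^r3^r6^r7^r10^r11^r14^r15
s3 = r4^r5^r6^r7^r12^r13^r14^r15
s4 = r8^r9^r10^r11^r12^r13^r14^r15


s1=0, s2=1, s3=0, s4=0

Syndrome = 2 (error at position 2)


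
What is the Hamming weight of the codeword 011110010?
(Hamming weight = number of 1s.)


Counting 1s in 011110010

5


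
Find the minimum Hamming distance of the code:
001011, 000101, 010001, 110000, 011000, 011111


Comparing all pairs, minimum distance: 2
Can detect 1 errors, correct 0 errors

2


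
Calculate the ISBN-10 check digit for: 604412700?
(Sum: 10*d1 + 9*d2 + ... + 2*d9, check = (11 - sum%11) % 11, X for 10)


Weighted sum: 164
164 mod 11 = 10

Check digit: 1


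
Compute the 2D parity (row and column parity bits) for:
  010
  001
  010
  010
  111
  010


Row parities: 111111
Column parities: 110

Row P: 111111, Col P: 110, Corner: 0


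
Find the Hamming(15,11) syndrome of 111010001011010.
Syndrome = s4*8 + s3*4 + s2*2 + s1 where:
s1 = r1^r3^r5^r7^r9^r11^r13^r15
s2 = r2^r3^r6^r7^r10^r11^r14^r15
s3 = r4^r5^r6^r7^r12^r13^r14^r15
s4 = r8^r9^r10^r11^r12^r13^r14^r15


s1=1, s2=0, s3=1, s4=0

Syndrome = 5 (error at position 5)


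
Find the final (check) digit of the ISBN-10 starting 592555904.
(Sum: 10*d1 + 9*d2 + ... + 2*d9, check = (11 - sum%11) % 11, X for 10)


Weighted sum: 281
281 mod 11 = 6

Check digit: 5


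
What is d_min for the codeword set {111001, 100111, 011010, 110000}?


Comparing all pairs, minimum distance: 2
Can detect 1 errors, correct 0 errors

2


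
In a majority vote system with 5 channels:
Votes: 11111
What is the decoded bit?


Ones: 5 out of 5
Threshold: 3

1 (5/5 voted 1)


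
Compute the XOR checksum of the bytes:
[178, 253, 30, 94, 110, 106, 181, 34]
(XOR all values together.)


XOR chain: 178 ^ 253 ^ 30 ^ 94 ^ 110 ^ 106 ^ 181 ^ 34 = 156

156


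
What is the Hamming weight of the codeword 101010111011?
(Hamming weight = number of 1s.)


Counting 1s in 101010111011

8


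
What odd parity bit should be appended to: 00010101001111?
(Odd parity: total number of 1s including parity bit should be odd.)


Number of 1s in data: 7
Parity bit: 0

0


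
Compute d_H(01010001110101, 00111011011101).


XOR: 01101010101000
Count of 1s: 6

6


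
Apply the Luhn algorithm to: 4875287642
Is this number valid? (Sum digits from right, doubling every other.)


Luhn sum = 59
59 mod 10 = 9

Invalid (Luhn sum mod 10 = 9)


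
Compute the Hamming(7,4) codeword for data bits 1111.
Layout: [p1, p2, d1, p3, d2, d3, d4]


Parity bits: p1=1, p2=1, p3=1

1111111


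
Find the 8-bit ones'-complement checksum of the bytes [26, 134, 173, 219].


Sum = 552 mod 256 = 40
Complement = 215

215


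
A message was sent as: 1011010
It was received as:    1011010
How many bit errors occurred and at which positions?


XOR: 0000000

0 errors (received matches sent)


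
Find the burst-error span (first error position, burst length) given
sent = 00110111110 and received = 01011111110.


XOR: 01101000000

Burst at position 1, length 4


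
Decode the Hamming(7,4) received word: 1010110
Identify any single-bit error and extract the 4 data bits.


Syndrome = 1: error at position 1

Data: 1110 (corrected bit 1)


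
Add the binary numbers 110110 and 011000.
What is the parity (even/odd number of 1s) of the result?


110110 = 54
011000 = 24
Sum = 78 = 1001110
1s count = 4

even parity (4 ones in 1001110)


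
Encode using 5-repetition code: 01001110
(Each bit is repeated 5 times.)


Each bit -> 5 copies

0000011111000000000011111111111111100000


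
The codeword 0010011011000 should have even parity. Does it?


Number of 1s: 5

No, parity error (5 ones)


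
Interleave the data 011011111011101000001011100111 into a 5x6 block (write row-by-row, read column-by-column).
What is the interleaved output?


Matrix:
  011011
  111011
  101000
  001011
  100111
Read columns: 011011100011110000011101111011

011011100011110000011101111011


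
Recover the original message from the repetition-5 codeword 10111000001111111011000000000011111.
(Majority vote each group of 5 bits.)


Groups: 10111, 00000, 11111, 11011, 00000, 00000, 11111
Majority votes: 1011001

1011001


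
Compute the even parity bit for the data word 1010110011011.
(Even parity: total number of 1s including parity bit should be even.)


Number of 1s in data: 8
Parity bit: 0

0


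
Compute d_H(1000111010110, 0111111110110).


XOR: 1111000100000
Count of 1s: 5

5


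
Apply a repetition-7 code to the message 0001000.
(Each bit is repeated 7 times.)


Each bit -> 7 copies

0000000000000000000001111111000000000000000000000


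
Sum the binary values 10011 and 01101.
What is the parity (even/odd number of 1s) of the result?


10011 = 19
01101 = 13
Sum = 32 = 100000
1s count = 1

odd parity (1 ones in 100000)


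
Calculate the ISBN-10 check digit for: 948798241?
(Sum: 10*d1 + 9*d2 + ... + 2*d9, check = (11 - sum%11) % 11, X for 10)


Weighted sum: 355
355 mod 11 = 3

Check digit: 8


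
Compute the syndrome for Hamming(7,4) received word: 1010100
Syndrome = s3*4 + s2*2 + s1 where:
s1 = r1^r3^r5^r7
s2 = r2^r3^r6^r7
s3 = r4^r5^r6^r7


s1=1, s2=1, s3=1

Syndrome = 7 (error at position 7)


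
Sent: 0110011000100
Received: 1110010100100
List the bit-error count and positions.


XOR: 1000001100000

3 error(s) at position(s): 0, 6, 7


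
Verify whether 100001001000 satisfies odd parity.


Number of 1s: 3

Yes, parity is correct (3 ones)


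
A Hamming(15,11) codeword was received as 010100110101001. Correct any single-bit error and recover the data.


Syndrome = 0: no error detected

Data: 00010101001 (no errors)


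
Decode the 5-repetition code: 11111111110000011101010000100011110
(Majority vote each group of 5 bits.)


Groups: 11111, 11111, 00000, 11101, 01000, 01000, 11110
Majority votes: 1101001

1101001


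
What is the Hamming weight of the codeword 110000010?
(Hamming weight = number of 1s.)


Counting 1s in 110000010

3


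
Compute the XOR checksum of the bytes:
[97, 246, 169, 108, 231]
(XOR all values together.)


XOR chain: 97 ^ 246 ^ 169 ^ 108 ^ 231 = 181

181


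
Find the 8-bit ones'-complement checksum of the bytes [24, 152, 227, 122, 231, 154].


Sum = 910 mod 256 = 142
Complement = 113

113


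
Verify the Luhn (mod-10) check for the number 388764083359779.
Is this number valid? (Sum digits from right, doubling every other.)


Luhn sum = 88
88 mod 10 = 8

Invalid (Luhn sum mod 10 = 8)


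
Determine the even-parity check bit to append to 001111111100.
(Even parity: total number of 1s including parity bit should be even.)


Number of 1s in data: 8
Parity bit: 0

0


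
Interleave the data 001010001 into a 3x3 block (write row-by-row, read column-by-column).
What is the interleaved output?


Matrix:
  001
  010
  001
Read columns: 000010101

000010101


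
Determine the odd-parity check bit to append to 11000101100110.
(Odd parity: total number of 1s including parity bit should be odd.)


Number of 1s in data: 7
Parity bit: 0

0


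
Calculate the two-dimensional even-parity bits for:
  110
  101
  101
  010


Row parities: 0001
Column parities: 100

Row P: 0001, Col P: 100, Corner: 1


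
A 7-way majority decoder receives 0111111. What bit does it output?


Ones: 6 out of 7
Threshold: 4

1 (6/7 voted 1)


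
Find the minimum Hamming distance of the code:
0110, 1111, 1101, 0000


Comparing all pairs, minimum distance: 1
Can detect 0 errors, correct 0 errors

1


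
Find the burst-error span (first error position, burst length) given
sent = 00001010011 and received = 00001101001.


XOR: 00000111010

Burst at position 5, length 5


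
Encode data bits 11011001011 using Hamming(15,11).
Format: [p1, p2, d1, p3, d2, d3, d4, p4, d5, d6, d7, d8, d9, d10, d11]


Parity bits: p1=1, p2=0, p3=1, p4=0

101110101001011


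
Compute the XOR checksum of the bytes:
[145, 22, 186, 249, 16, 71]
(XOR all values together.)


XOR chain: 145 ^ 22 ^ 186 ^ 249 ^ 16 ^ 71 = 147

147


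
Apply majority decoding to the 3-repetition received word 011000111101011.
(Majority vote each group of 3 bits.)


Groups: 011, 000, 111, 101, 011
Majority votes: 10111

10111


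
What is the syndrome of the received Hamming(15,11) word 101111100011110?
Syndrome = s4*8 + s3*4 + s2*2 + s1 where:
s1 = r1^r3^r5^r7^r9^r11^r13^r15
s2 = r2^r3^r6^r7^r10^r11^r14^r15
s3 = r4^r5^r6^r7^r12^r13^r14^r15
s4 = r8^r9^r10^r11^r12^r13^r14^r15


s1=0, s2=1, s3=1, s4=0

Syndrome = 6 (error at position 6)


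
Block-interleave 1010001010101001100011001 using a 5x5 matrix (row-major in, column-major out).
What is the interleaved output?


Matrix:
  10100
  01010
  10100
  11000
  11001
Read columns: 1011101011101000100000001

1011101011101000100000001


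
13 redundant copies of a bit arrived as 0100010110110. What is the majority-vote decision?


Ones: 6 out of 13
Threshold: 7

0 (6/13 voted 1)


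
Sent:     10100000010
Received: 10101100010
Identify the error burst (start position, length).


XOR: 00001100000

Burst at position 4, length 2


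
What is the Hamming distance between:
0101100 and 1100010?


XOR: 1001110
Count of 1s: 4

4


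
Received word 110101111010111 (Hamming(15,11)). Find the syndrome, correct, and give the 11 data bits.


Syndrome = 0: no error detected

Data: 00111010111 (no errors)


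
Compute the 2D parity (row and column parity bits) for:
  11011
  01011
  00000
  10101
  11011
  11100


Row parities: 010101
Column parities: 00010

Row P: 010101, Col P: 00010, Corner: 1


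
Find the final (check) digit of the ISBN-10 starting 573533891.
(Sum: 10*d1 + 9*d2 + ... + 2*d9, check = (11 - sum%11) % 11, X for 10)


Weighted sum: 266
266 mod 11 = 2

Check digit: 9


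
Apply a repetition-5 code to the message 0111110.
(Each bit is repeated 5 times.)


Each bit -> 5 copies

00000111111111111111111111111100000


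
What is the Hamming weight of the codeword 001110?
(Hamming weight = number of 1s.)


Counting 1s in 001110

3


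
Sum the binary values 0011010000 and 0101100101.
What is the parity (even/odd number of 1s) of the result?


0011010000 = 208
0101100101 = 357
Sum = 565 = 1000110101
1s count = 5

odd parity (5 ones in 1000110101)


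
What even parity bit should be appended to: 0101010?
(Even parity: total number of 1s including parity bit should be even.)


Number of 1s in data: 3
Parity bit: 1

1


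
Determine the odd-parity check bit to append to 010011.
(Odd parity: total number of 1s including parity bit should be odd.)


Number of 1s in data: 3
Parity bit: 0

0


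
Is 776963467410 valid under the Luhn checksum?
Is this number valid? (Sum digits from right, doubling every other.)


Luhn sum = 55
55 mod 10 = 5

Invalid (Luhn sum mod 10 = 5)


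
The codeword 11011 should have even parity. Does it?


Number of 1s: 4

Yes, parity is correct (4 ones)


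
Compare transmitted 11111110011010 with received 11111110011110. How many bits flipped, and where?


XOR: 00000000000100

1 error(s) at position(s): 11


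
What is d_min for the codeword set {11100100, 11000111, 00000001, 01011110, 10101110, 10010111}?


Comparing all pairs, minimum distance: 2
Can detect 1 errors, correct 0 errors

2


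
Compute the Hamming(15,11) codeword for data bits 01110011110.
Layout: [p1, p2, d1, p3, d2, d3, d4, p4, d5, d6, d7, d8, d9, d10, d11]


Parity bits: p1=0, p2=0, p3=0, p4=0

000011100011110


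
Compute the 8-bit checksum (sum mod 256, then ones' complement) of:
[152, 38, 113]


Sum = 303 mod 256 = 47
Complement = 208

208


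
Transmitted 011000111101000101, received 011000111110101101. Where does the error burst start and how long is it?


XOR: 000000000011101000

Burst at position 10, length 5


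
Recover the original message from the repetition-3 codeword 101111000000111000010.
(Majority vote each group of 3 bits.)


Groups: 101, 111, 000, 000, 111, 000, 010
Majority votes: 1100100

1100100
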